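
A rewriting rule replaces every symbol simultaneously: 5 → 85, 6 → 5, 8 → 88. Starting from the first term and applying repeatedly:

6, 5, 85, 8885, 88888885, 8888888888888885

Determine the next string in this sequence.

Rewriting the 16 symbols of 8888888888888885 one by one yields 88 88 88 88 88 88 88 88 88 88 88 88 88 88 88 85; concatenated:

88888888888888888888888888888885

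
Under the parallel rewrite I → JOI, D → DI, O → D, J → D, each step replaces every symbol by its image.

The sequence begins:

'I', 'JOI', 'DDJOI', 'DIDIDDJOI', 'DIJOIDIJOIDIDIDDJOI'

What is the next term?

DIJOIDDJOIDIJOIDDJOIDIJOIDIJOIDIDIDDJOI

φ(DIJOIDIJOIDIDIDDJOI) expands symbol-by-symbol to DI JOI D D JOI DI JOI D D JOI DI JOI DI JOI DI DI D D JOI; joining the 19 pieces gives the next term.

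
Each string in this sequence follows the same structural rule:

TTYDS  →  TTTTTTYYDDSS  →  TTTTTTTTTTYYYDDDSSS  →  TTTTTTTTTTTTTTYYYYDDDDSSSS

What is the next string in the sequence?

TTTTTTTTTTTTTTTTTTYYYYYDDDDDSSSSS

Each string has the form T^{4n-2} Y^{n} D^{n} S^{n} (n = 1, 2, …).
For the next term, n = 5, so the run lengths are 18, 5, 5, 5.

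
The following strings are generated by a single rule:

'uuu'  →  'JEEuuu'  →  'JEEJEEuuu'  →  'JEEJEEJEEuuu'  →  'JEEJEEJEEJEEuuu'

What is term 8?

Every step adds JEE at the front: s(k+1) = JEE·s(k).
From JEEJEEJEEJEEuuu, 3 further steps: JEEJEEJEEJEEuuu → JEEJEEJEEJEEJEEuuu → JEEJEEJEEJEEJEEJEEuuu → (answer).

JEEJEEJEEJEEJEEJEEJEEuuu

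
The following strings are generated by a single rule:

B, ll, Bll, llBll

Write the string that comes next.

BllllBll

Each term (from the third on) is the two preceding terms concatenated in order: term 3 = B·ll = Bll.
Continuing: Bll · llBll gives term 5.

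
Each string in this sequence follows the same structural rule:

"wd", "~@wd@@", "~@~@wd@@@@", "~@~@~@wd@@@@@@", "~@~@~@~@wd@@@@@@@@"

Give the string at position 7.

Each term wraps the previous one in ~@ on the left and @@ on the right.
From ~@~@~@~@wd@@@@@@@@, 2 further steps: ~@~@~@~@wd@@@@@@@@ → ~@~@~@~@~@wd@@@@@@@@@@ → (answer).

~@~@~@~@~@~@wd@@@@@@@@@@@@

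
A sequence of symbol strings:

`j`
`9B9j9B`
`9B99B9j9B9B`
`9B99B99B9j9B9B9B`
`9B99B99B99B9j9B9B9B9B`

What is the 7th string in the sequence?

s(k+1) = 9B9·s(k)·9B, so each term gains 9B9 as a prefix and 9B as a suffix.
From 9B99B99B99B9j9B9B9B9B, 2 further steps: 9B99B99B99B9j9B9B9B9B → 9B99B99B99B99B9j9B9B9B9B9B → (answer).

9B99B99B99B99B99B9j9B9B9B9B9B9B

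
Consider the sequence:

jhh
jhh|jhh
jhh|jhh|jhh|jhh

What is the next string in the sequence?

Each string is two copies of the previous one joined by '|'.
Doubling jhh|jhh|jhh|jhh with '|' between the halves:

jhh|jhh|jhh|jhh|jhh|jhh|jhh|jhh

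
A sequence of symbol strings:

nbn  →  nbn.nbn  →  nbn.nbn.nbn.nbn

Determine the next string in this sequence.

Every step duplicates the string with '.' between the halves.
Doubling nbn.nbn.nbn.nbn with '.' between the halves:

nbn.nbn.nbn.nbn.nbn.nbn.nbn.nbn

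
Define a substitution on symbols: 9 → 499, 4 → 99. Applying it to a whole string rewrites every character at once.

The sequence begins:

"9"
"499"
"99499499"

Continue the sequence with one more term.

4994999949949999499499

Expanding 99499499: 9→499, 9→499, 4→99, 9→499, 9→499, 4→99, 9→499, 9→499. Concatenated: 499 499 99 499 499 99 499 499.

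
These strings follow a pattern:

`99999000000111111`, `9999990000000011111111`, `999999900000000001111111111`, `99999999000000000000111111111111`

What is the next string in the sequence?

Term n consists of n+2 9's, followed by 2n 0's, followed by 2n 1's, where the shown terms are n = 3, 4, 5, 6.
Setting n = 7 gives 9, 14, 14 characters in each block.

9999999990000000000000011111111111111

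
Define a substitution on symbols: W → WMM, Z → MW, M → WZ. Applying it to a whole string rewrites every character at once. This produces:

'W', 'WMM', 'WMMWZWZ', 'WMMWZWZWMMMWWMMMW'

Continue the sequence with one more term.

φ(WMMWZWZWMMMWWMMMW) expands symbol-by-symbol to WMM WZ WZ WMM MW WMM MW WMM WZ WZ WZ WMM WMM WZ WZ WZ WMM; joining the 17 pieces gives the next term.

WMMWZWZWMMMWWMMMWWMMWZWZWZWMMWMMWZWZWZWMM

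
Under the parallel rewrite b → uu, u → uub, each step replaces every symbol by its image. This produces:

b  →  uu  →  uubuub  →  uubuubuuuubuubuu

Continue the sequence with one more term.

uubuubuuuubuubuuuubuubuubuubuuuubuubuuuubuub

φ(uubuubuuuubuubuu) expands symbol-by-symbol to uub uub uu uub uub uu uub uub uub uub uu uub uub uu uub uub; joining the 16 pieces gives the next term.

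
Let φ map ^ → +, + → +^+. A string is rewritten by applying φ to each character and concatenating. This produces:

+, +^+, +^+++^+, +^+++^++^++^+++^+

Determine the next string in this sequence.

Replace each of the 17 characters of +^+++^++^++^+++^+ in place — +^+ + +^+ +^+ +^+ + +^+ +^+ + +^+ +^+ + +^+ +^+ +^+ + +^+ — and concatenate.

+^+++^++^++^+++^++^+++^++^+++^++^++^+++^+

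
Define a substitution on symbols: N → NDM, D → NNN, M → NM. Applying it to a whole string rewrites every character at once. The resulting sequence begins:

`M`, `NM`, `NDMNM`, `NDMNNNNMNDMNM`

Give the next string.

Replace each of the 13 characters of NDMNNNNMNDMNM in place — NDM NNN NM NDM NDM NDM NDM NM NDM NNN NM NDM NM — and concatenate.

NDMNNNNMNDMNDMNDMNDMNMNDMNNNNMNDMNM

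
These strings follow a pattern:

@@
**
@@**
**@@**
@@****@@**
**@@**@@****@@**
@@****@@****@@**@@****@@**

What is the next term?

**@@**@@****@@**@@****@@****@@**@@****@@**

This is a Fibonacci-style word recurrence s(k) = s(k−2)·s(k−1): e.g. @@·** = @@**.
The next term joins **@@**@@****@@** and @@****@@****@@**@@****@@**.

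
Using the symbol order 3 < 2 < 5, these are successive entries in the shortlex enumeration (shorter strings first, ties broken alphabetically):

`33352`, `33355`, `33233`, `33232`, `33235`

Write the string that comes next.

33223

The successor of 33235 increments the rightmost position that isn't already 5 and resets every position after it to 3.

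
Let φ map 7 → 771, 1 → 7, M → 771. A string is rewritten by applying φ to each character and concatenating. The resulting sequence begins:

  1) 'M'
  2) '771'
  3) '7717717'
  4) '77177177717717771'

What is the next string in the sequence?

Replace each of the 17 characters of 77177177717717771 in place — 771 771 7 771 771 7 771 771 771 7 771 771 7 771 771 771 7 — and concatenate.

77177177717717771771771777177177717717717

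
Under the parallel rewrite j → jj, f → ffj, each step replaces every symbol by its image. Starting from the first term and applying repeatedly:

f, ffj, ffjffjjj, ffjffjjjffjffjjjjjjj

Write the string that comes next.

ffjffjjjffjffjjjjjjjffjffjjjffjffjjjjjjjjjjjjjjj

φ(ffjffjjjffjffjjjjjjj) expands symbol-by-symbol to ffj ffj jj ffj ffj jj jj jj ffj ffj jj ffj ffj jj jj jj jj jj jj jj; joining the 20 pieces gives the next term.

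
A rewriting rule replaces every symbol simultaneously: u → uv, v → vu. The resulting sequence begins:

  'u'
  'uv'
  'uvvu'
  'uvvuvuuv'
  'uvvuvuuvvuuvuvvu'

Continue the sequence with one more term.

Applying the rule to each of the 16 symbols of uvvuvuuvvuuvuvvu gives the pieces uv vu vu uv vu uv uv vu vu uv uv vu uv vu vu uv, which concatenate to the answer.

uvvuvuuvvuuvuvvuvuuvuvvuuvvuvuuv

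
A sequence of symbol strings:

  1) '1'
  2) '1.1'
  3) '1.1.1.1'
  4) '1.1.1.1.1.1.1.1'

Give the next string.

1.1.1.1.1.1.1.1.1.1.1.1.1.1.1.1

Each string is two copies of the previous one joined by '.'.
So the next term is two copies of 1.1.1.1.1.1.1.1 with '.' between the halves.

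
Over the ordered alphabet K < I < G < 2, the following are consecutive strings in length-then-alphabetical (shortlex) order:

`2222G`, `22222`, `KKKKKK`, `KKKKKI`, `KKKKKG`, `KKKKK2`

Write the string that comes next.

KKKKIK

The successor of KKKKK2 increments the rightmost position that isn't already 2 and resets every position after it to K.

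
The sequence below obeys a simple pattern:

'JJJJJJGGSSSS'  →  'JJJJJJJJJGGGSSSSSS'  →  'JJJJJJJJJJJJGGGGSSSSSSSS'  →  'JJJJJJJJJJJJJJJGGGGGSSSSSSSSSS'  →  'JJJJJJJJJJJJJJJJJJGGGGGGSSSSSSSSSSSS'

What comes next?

The n-th term is 3n J's then n G's then 2n S's, where the shown terms are n = 2, 3, 4, 5, 6.
At n = 7 the blocks have lengths 21, 7, 14.

JJJJJJJJJJJJJJJJJJJJJGGGGGGGSSSSSSSSSSSSSS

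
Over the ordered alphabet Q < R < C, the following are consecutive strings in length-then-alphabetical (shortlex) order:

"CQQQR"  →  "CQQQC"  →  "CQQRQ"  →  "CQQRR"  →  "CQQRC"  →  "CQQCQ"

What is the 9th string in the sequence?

Advancing 3 positions from CQQCQ through CQQCQ → CQQCR → CQQCC reaches term 9.

CQRQQ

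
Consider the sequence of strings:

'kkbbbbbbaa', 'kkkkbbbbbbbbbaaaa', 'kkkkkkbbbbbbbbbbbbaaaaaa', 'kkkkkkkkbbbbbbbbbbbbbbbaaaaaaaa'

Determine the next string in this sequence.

Term n consists of 2n-2 k's, followed by 3n b's, followed by 2n-2 a's, where the shown terms are n = 2, 3, 4, 5.
Setting n = 6 gives 10, 18, 10 characters in each block.

kkkkkkkkkkbbbbbbbbbbbbbbbbbbaaaaaaaaaa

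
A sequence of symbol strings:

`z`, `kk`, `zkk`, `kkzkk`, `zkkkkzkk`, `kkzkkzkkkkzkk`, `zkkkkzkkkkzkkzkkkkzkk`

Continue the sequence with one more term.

This is a Fibonacci-style word recurrence s(k) = s(k−2)·s(k−1): e.g. z·kk = zkk.
The next term joins kkzkkzkkkkzkk and zkkkkzkkkkzkkzkkkkzkk.

kkzkkzkkkkzkkzkkkkzkkkkzkkzkkkkzkk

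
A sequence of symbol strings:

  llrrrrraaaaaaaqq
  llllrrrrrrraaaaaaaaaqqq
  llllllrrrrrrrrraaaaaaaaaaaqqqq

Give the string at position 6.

Reading off run lengths: l runs 2, 4, 6; r runs 5, 7, 9; a runs 7, 9, 11; q runs 2, 3, 4 — each is linear in n, where the shown terms are n = 2, 3, 4.
For term 6, n = 7, so the run lengths are 12, 15, 17, 7.

llllllllllllrrrrrrrrrrrrrrraaaaaaaaaaaaaaaaaqqqqqqq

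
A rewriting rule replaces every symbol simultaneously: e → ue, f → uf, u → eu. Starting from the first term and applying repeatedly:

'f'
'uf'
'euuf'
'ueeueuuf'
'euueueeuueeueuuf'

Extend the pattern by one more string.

Rewriting the 16 symbols of euueueeuueeueuuf one by one yields ue eu eu ue eu ue ue eu eu ue ue eu ue eu eu uf; concatenated:

ueeueuueeuueueeueuueueeuueeueuuf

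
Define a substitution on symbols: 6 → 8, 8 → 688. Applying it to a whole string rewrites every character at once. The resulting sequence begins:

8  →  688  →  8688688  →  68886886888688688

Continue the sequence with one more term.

Rewriting the 17 symbols of 68886886888688688 one by one yields 8 688 688 688 8 688 688 8 688 688 688 8 688 688 8 688 688; concatenated:

86886886888688688868868868886886888688688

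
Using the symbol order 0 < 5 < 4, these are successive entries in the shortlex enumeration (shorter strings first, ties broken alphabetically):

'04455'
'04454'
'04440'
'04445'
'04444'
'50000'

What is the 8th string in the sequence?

50004

Continuing the enumeration 2 steps past 50000: 50000 → 50005 → (answer).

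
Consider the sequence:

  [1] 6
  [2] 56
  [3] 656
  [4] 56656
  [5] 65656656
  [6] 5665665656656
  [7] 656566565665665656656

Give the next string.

From term 3 onward, concatenate the second-to-last term with the last: 6·56 = 656, 56·656 = 56656, …
Continuing: 5665665656656 · 656566565665665656656 gives term 8.

5665665656656656566565665665656656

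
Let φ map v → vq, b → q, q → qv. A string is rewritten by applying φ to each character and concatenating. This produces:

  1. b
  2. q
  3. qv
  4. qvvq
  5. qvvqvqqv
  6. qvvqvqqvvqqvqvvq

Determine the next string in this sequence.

qvvqvqqvvqqvqvvqvqqvqvvqqvvqvqqv

Replace each of the 16 characters of qvvqvqqvvqqvqvvq in place — qv vq vq qv vq qv qv vq vq qv qv vq qv vq vq qv — and concatenate.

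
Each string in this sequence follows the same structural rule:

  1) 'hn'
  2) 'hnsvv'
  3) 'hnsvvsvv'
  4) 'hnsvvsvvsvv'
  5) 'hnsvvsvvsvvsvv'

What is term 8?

hnsvvsvvsvvsvvsvvsvvsvv

The strings grow by a fixed suffix svv each time.
From hnsvvsvvsvvsvv, 3 further steps: hnsvvsvvsvvsvv → hnsvvsvvsvvsvvsvv → hnsvvsvvsvvsvvsvvsvv → (answer).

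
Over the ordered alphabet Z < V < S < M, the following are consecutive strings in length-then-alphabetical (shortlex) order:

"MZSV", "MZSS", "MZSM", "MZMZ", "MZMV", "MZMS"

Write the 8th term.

MVZZ

Stepping forward 2 times from MZMS: MZMS → MZMM, then the target.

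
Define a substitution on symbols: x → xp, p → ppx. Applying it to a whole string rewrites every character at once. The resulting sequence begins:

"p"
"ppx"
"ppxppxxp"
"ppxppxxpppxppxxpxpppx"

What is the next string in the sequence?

ppxppxxpppxppxxpxpppxppxppxxpppxppxxpxpppxxpppxppxppxxp

Replace each of the 21 characters of ppxppxxpppxppxxpxpppx in place — ppx ppx xp ppx ppx xp xp ppx ppx ppx xp ppx ppx xp xp ppx xp ppx ppx ppx xp — and concatenate.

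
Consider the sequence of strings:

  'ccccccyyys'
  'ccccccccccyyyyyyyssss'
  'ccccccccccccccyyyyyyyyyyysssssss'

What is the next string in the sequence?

The n-th term is 4n+2 c's then 4n-1 y's then 3n-2 s's (n = 1, 2, …).
Setting n = 4 gives 18, 15, 10 characters in each block.

ccccccccccccccccccyyyyyyyyyyyyyyyssssssssss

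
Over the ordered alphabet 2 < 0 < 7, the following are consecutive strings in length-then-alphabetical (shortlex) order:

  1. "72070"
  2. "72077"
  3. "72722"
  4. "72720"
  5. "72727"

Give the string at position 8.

Continuing the enumeration 3 steps past 72727: 72727 → 72702 → 72700 → (answer).

72707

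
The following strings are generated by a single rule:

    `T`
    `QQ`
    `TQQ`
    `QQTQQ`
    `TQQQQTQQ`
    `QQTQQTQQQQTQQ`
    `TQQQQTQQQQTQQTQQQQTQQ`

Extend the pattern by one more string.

QQTQQTQQQQTQQTQQQQTQQQQTQQTQQQQTQQ

This is a Fibonacci-style word recurrence s(k) = s(k−2)·s(k−1): e.g. T·QQ = TQQ.
The next term joins QQTQQTQQQQTQQ and TQQQQTQQQQTQQTQQQQTQQ.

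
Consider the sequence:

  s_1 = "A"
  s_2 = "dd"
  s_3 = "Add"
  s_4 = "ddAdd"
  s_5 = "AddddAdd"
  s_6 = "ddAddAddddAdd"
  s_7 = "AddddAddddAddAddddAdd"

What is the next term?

ddAddAddddAddAddddAddddAddAddddAdd

Each term (from the third on) is the two preceding terms concatenated in order: term 3 = A·dd = Add.
Continuing: ddAddAddddAdd · AddddAddddAddAddddAdd gives term 8.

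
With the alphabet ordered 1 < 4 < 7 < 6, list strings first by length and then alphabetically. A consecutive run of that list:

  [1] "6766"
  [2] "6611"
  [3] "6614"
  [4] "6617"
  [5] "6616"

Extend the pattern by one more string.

6641

Treat 6616 as a base-4 numeral over the given alphabet and add one, carrying through any trailing 6's.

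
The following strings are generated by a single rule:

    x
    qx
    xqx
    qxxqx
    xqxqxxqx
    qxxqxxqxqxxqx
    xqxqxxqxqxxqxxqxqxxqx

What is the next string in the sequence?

Each term (from the third on) is the two preceding terms concatenated in order: term 3 = x·qx = xqx.
So term 8 is qxxqxxqxqxxqx·xqxqxxqxqxxqxxqxqxxqx.

qxxqxxqxqxxqxxqxqxxqxqxxqxxqxqxxqx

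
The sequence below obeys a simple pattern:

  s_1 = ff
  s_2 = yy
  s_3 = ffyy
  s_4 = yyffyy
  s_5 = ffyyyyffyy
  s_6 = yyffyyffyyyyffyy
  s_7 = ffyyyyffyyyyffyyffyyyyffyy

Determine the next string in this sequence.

This is a Fibonacci-style word recurrence s(k) = s(k−2)·s(k−1): e.g. ff·yy = ffyy.
The next term joins yyffyyffyyyyffyy and ffyyyyffyyyyffyyffyyyyffyy.

yyffyyffyyyyffyyffyyyyffyyyyffyyffyyyyffyy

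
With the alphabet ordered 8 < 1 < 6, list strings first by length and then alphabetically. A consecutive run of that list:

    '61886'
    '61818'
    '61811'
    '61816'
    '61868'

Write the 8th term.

Continuing the enumeration 3 steps past 61868: 61868 → 61861 → 61866 → (answer).

61188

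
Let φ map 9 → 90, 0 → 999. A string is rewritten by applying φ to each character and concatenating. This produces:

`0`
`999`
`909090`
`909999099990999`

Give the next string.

909999090909099990909090999909090

φ(909999099990999) expands symbol-by-symbol to 90 999 90 90 90 90 999 90 90 90 90 999 90 90 90; joining the 15 pieces gives the next term.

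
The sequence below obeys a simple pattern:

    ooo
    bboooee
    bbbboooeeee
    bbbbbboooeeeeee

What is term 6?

bbbbbbbbbboooeeeeeeeeee

s(k+1) = bb·s(k)·ee, so each term gains bb as a prefix and ee as a suffix.
From bbbbbboooeeeeee, 2 further steps: bbbbbboooeeeeee → bbbbbbbboooeeeeeeee → (answer).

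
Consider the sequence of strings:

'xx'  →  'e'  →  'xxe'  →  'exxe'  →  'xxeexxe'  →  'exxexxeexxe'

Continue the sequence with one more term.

This is a Fibonacci-style word recurrence s(k) = s(k−2)·s(k−1): e.g. xx·e = xxe.
Continuing: xxeexxe · exxexxeexxe gives term 7.

xxeexxeexxexxeexxe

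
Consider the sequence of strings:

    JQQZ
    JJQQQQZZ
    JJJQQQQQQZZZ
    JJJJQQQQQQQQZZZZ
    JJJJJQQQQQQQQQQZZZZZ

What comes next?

JJJJJJQQQQQQQQQQQQZZZZZZ

Term n consists of n J's, followed by 2n Q's, followed by n Z's (n = 1, 2, …).
At n = 6 the blocks have lengths 6, 12, 6.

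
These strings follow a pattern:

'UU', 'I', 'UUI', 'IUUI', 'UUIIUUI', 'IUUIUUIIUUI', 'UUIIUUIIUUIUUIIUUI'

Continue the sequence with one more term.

IUUIUUIIUUIUUIIUUIIUUIUUIIUUI

This is a Fibonacci-style word recurrence s(k) = s(k−2)·s(k−1): e.g. UU·I = UUI.
The next term joins IUUIUUIIUUI and UUIIUUIIUUIUUIIUUI.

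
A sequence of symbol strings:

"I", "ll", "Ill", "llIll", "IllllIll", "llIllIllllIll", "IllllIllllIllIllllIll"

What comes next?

llIllIllllIllIllllIllllIllIllllIll

From term 3 onward, concatenate the second-to-last term with the last: I·ll = Ill, ll·Ill = llIll, …
So term 8 is llIllIllllIll·IllllIllllIllIllllIll.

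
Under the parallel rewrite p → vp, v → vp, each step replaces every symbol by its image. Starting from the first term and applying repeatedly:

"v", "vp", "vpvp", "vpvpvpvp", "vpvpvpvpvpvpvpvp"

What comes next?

φ(vpvpvpvpvpvpvpvp) expands symbol-by-symbol to vp vp vp vp vp vp vp vp vp vp vp vp vp vp vp vp; joining the 16 pieces gives the next term.

vpvpvpvpvpvpvpvpvpvpvpvpvpvpvpvp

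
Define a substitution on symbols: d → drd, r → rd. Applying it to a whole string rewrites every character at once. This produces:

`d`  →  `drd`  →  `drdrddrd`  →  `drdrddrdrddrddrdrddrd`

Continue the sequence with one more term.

φ(drdrddrdrddrddrdrddrd) expands symbol-by-symbol to drd rd drd rd drd drd rd drd rd drd drd rd drd drd rd drd rd drd drd rd drd; joining the 21 pieces gives the next term.

drdrddrdrddrddrdrddrdrddrddrdrddrddrdrddrdrddrddrdrddrd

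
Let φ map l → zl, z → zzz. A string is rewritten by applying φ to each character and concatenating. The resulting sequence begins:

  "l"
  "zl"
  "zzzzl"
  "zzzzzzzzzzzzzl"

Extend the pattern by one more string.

Rewriting the 14 symbols of zzzzzzzzzzzzzl one by one yields zzz zzz zzz zzz zzz zzz zzz zzz zzz zzz zzz zzz zzz zl; concatenated:

zzzzzzzzzzzzzzzzzzzzzzzzzzzzzzzzzzzzzzzzl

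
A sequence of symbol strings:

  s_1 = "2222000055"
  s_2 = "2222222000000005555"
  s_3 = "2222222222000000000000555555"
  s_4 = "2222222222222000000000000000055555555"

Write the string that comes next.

Each string has the form 2^{3n+1} 0^{4n} 5^{2n} (n = 1, 2, …).
At n = 5 the blocks have lengths 16, 20, 10.

2222222222222222000000000000000000005555555555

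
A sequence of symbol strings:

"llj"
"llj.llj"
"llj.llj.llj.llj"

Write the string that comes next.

Each string is two copies of the previous one joined by '.'.
One more doubling of llj.llj.llj.llj gives the answer.

llj.llj.llj.llj.llj.llj.llj.llj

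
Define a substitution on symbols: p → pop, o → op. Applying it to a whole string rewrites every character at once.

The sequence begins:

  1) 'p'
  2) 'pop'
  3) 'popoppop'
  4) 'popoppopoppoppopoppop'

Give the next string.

Applying the rule to each of the 21 symbols of popoppopoppoppopoppop gives the pieces pop op pop op pop pop op pop op pop pop op pop pop op pop op pop pop op pop, which concatenate to the answer.

popoppopoppoppopoppopoppoppopoppoppopoppopoppoppopoppop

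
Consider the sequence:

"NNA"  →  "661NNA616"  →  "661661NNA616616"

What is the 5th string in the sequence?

Each term wraps the previous one in 661 on the left and 616 on the right.
From 661661NNA616616, 2 further steps: 661661NNA616616 → 661661661NNA616616616 → (answer).

661661661661NNA616616616616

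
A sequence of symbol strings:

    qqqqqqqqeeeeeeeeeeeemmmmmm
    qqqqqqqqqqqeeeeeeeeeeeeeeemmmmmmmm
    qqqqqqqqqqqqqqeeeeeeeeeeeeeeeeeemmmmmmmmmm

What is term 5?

The n-th term is 3n-1 q's then 3n+3 e's then 2n m's, where the shown terms are n = 3, 4, 5.
For term 5, n = 7, so the run lengths are 20, 24, 14.

qqqqqqqqqqqqqqqqqqqqeeeeeeeeeeeeeeeeeeeeeeeemmmmmmmmmmmmmm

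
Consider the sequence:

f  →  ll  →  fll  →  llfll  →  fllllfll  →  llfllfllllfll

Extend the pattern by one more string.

fllllfllllfllfllllfll

Each term (from the third on) is the two preceding terms concatenated in order: term 3 = f·ll = fll.
The next term joins fllllfll and llfllfllllfll.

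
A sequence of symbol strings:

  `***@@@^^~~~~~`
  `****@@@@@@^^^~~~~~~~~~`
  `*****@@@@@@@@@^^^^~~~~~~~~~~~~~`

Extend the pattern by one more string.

Reading off run lengths: * runs 3, 4, 5; @ runs 3, 6, 9; ^ runs 2, 3, 4; ~ runs 5, 9, 13 — each is linear in n (n = 1, 2, …).
At n = 4 the blocks have lengths 6, 12, 5, 17.

******@@@@@@@@@@@@^^^^^~~~~~~~~~~~~~~~~~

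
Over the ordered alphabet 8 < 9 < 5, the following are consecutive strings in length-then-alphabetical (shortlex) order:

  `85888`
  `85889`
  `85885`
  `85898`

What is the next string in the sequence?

The successor of 85898 increments the rightmost position that isn't already 5 and resets every position after it to 8.

85899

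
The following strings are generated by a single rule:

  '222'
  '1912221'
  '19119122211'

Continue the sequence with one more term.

Every step adds 191 to the front and 1 to the end of the previous string.
Applying this once more to 19119122211:

191191191222111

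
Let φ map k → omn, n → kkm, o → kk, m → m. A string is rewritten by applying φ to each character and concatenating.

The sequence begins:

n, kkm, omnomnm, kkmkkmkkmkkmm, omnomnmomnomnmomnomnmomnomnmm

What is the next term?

kkmkkmkkmkkmmkkmkkmkkmkkmmkkmkkmkkmkkmmkkmkkmkkmkkmmm

Replace each of the 29 characters of omnomnmomnomnmomnomnmomnomnmm in place — kk m kkm kk m kkm m kk m kkm kk m kkm m kk m kkm kk m kkm m kk m kkm kk m kkm m m — and concatenate.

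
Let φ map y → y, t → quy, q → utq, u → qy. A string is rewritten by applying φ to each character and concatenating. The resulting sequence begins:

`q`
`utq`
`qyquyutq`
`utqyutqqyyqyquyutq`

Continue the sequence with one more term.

qyquyutqyqyquyutqutqyyutqyutqqyyqyquyutq

Replace each of the 18 characters of utqyutqqyyqyquyutq in place — qy quy utq y qy quy utq utq y y utq y utq qy y qy quy utq — and concatenate.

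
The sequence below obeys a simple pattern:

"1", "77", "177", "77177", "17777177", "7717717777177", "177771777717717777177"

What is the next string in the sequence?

Each term (from the third on) is the two preceding terms concatenated in order: term 3 = 1·77 = 177.
Continuing: 7717717777177 · 177771777717717777177 gives term 8.

7717717777177177771777717717777177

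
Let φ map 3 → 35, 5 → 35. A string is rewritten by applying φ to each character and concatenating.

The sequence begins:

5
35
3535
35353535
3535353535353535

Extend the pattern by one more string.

35353535353535353535353535353535

Replace each of the 16 characters of 3535353535353535 in place — 35 35 35 35 35 35 35 35 35 35 35 35 35 35 35 35 — and concatenate.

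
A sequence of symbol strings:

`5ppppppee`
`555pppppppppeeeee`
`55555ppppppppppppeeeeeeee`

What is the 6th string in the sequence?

Each string has the form 5^{2n-1} p^{3n+3} e^{3n-1} (n = 1, 2, …).
Setting n = 6 gives 11, 21, 17 characters in each block.

55555555555pppppppppppppppppppppeeeeeeeeeeeeeeeee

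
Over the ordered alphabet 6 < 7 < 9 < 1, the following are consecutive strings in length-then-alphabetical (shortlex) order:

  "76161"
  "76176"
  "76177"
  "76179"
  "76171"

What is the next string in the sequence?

76196

Find the rightmost character of 76171 below 1, bump it to the next letter, and reset everything to its right to 6.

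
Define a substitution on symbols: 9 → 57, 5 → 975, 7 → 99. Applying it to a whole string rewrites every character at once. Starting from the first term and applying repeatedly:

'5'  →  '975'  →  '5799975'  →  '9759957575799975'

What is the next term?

5799975575797599975999759957575799975

Replace each of the 16 characters of 9759957575799975 in place — 57 99 975 57 57 975 99 975 99 975 99 57 57 57 99 975 — and concatenate.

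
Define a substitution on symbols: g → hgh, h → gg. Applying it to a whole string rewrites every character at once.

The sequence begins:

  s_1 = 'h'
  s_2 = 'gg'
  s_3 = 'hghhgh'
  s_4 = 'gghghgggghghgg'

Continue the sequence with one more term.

hghhghgghghgghghhghhghhghgghghgghghhgh

Replace each of the 14 characters of gghghgggghghgg in place — hgh hgh gg hgh gg hgh hgh hgh hgh gg hgh gg hgh hgh — and concatenate.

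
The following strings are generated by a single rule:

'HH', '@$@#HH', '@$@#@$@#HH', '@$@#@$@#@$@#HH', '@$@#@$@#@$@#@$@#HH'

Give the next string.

Every step adds @$@# at the front: s(k+1) = @$@#·s(k).
Applying this once more to @$@#@$@#@$@#@$@#HH:

@$@#@$@#@$@#@$@#@$@#HH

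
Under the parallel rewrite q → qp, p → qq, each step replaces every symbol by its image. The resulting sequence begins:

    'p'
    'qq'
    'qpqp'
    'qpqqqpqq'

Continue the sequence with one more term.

Apply φ to qpqqqpqq symbol by symbol: q→qp, p→qq, q→qp, q→qp, q→qp, p→qq, q→qp, q→qp; joined: qp qq qp qp qp qq qp qp.

qpqqqpqpqpqqqpqp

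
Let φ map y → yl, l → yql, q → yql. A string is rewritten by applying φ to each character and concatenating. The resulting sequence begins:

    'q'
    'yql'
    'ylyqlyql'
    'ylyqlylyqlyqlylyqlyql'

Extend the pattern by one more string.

Rewriting the 21 symbols of ylyqlylyqlyqlylyqlyql one by one yields yl yql yl yql yql yl yql yl yql yql yl yql yql yl yql yl yql yql yl yql yql; concatenated:

ylyqlylyqlyqlylyqlylyqlyqlylyqlyqlylyqlylyqlyqlylyqlyql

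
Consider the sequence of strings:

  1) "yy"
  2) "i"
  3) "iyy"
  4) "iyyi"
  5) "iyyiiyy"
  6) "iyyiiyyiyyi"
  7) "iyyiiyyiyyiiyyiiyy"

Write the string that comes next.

Each term (from the third on) is the previous term followed by the one before it: term 3 = i·yy = iyy.
Continuing: iyyiiyyiyyiiyyiiyy · iyyiiyyiyyi gives term 8.

iyyiiyyiyyiiyyiiyyiyyiiyyiyyi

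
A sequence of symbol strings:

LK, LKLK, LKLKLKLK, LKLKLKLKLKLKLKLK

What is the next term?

LKLKLKLKLKLKLKLKLKLKLKLKLKLKLKLK

s(k+1) = s(k)·s(k) — each term doubles the last.
So the next term is two copies of LKLKLKLKLKLKLKLK.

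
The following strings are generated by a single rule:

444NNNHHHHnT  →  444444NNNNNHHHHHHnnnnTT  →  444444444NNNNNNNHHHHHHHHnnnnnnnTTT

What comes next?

Term n consists of 3n 4's, followed by 2n+1 N's, followed by 2n+2 H's, followed by 3n-2 n's, followed by n T's (n = 1, 2, …).
Setting n = 4 gives 12, 9, 10, 10, 4 characters in each block.

444444444444NNNNNNNNNHHHHHHHHHHnnnnnnnnnnTTTT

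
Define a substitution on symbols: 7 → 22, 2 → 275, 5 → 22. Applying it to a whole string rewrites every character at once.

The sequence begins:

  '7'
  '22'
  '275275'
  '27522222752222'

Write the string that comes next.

φ(27522222752222) expands symbol-by-symbol to 275 22 22 275 275 275 275 275 22 22 275 275 275 275; joining the 14 pieces gives the next term.

27522222752752752752752222275275275275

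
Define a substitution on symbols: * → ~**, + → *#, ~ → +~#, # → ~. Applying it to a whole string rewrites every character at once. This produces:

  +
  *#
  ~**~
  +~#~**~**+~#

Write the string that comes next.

*#+~#~+~#~**~**+~#~**~***#+~#~

Rewriting each symbol of +~#~**~**+~#: +→*#, ~→+~#, #→~, ~→+~#, *→~**, *→~**, ~→+~#, *→~**, *→~**, +→*#, ~→+~#, #→~, which concatenates to *# +~# ~ +~# ~** ~** +~# ~** ~** *# +~# ~.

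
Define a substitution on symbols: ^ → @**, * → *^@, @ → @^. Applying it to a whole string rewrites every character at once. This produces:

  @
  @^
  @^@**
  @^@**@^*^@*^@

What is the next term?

Applying the rule to each of the 13 symbols of @^@**@^*^@*^@ gives the pieces @^ @** @^ *^@ *^@ @^ @** *^@ @** @^ *^@ @** @^, which concatenate to the answer.

@^@**@^*^@*^@@^@***^@@**@^*^@@**@^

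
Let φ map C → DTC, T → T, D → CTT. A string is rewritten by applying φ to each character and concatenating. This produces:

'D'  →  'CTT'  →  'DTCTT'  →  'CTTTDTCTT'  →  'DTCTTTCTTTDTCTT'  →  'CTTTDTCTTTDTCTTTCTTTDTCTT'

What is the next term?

DTCTTTCTTTDTCTTTCTTTDTCTTTDTCTTTCTTTDTCTT

φ(CTTTDTCTTTDTCTTTCTTTDTCTT) expands symbol-by-symbol to DTC T T T CTT T DTC T T T CTT T DTC T T T DTC T T T CTT T DTC T T; joining the 25 pieces gives the next term.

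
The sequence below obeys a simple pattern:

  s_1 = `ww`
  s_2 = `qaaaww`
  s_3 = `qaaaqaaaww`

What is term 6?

qaaaqaaaqaaaqaaaqaaaww

The strings grow by a fixed prefix qaaa each time.
From qaaaqaaaww, 3 further steps: qaaaqaaaww → qaaaqaaaqaaaww → qaaaqaaaqaaaqaaaww → (answer).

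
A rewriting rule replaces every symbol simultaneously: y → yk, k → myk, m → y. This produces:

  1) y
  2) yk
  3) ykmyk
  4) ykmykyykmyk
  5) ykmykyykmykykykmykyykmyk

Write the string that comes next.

Replace each of the 24 characters of ykmykyykmykykykmykyykmyk in place — yk myk y yk myk yk yk myk y yk myk yk myk yk myk y yk myk yk yk myk y yk myk — and concatenate.

ykmykyykmykykykmykyykmykykmykykmykyykmykykykmykyykmyk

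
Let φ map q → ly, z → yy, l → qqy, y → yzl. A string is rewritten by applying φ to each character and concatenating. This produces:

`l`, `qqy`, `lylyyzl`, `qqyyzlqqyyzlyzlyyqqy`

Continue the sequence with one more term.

Rewriting the 20 symbols of qqyyzlqqyyzlyzlyyqqy one by one yields ly ly yzl yzl yy qqy ly ly yzl yzl yy qqy yzl yy qqy yzl yzl ly ly yzl; concatenated:

lylyyzlyzlyyqqylylyyzlyzlyyqqyyzlyyqqyyzlyzllylyyzl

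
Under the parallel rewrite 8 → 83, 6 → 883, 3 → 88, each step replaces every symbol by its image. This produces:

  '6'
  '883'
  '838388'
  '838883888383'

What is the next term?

Apply φ to 838883888383 symbol by symbol: 8→83, 3→88, 8→83, 8→83, 8→83, 3→88, 8→83, 8→83, 8→83, 3→88, 8→83, 3→88; joined: 83 88 83 83 83 88 83 83 83 88 83 88.

838883838388838383888388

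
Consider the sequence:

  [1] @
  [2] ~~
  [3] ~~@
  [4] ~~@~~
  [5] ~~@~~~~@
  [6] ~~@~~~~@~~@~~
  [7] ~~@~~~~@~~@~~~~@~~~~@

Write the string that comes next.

Each term (from the third on) is the previous term followed by the one before it: term 3 = ~~·@ = ~~@.
Continuing: ~~@~~~~@~~@~~~~@~~~~@ · ~~@~~~~@~~@~~ gives term 8.

~~@~~~~@~~@~~~~@~~~~@~~@~~~~@~~@~~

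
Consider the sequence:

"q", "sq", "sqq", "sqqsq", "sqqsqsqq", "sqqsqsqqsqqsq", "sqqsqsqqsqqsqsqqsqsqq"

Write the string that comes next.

sqqsqsqqsqqsqsqqsqsqqsqqsqsqqsqqsq

This is a Fibonacci-style word recurrence s(k) = s(k−1)·s(k−2): e.g. sq·q = sqq.
So term 8 is sqqsqsqqsqqsqsqqsqsqq·sqqsqsqqsqqsq.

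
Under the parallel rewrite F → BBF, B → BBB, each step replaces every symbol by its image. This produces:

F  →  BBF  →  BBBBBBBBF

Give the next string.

BBBBBBBBBBBBBBBBBBBBBBBBBBF

Apply φ to BBBBBBBBF symbol by symbol: B→BBB, B→BBB, B→BBB, B→BBB, B→BBB, B→BBB, B→BBB, B→BBB, F→BBF; joined: BBB BBB BBB BBB BBB BBB BBB BBB BBF.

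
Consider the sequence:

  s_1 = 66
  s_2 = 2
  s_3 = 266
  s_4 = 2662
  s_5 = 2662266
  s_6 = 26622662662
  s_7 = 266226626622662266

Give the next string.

From term 3 onward, concatenate the last term with the second-to-last: 2·66 = 266, 266·2 = 2662, …
The next term joins 266226626622662266 and 26622662662.

26622662662266226626622662662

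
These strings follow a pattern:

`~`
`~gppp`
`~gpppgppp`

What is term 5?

~gpppgpppgpppgppp

Each term is the previous one with gppp appended.
From ~gpppgppp, 2 further steps: ~gpppgppp → ~gpppgpppgppp → (answer).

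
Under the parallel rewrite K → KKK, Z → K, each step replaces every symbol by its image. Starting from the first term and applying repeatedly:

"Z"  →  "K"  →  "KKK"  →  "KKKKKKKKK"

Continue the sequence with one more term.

KKKKKKKKKKKKKKKKKKKKKKKKKKK

Apply φ to KKKKKKKKK symbol by symbol: K→KKK, K→KKK, K→KKK, K→KKK, K→KKK, K→KKK, K→KKK, K→KKK, K→KKK; joined: KKK KKK KKK KKK KKK KKK KKK KKK KKK.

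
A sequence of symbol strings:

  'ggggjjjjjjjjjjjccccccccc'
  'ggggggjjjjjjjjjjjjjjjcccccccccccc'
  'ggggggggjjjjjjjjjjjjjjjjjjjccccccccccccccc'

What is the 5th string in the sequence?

ggggggggggggjjjjjjjjjjjjjjjjjjjjjjjjjjjccccccccccccccccccccc

Reading off run lengths: g runs 4, 6, 8; j runs 11, 15, 19; c runs 9, 12, 15 — each is linear in n, where the shown terms are n = 2, 3, 4.
For term 5, n = 6, so the run lengths are 12, 27, 21.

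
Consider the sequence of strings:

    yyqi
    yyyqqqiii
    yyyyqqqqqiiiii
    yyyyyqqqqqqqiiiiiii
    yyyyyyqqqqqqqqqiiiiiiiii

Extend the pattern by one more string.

The n-th term is n+1 y's then 2n-1 q's then 2n-1 i's (n = 1, 2, …).
For the next term, n = 6, so the run lengths are 7, 11, 11.

yyyyyyyqqqqqqqqqqqiiiiiiiiiii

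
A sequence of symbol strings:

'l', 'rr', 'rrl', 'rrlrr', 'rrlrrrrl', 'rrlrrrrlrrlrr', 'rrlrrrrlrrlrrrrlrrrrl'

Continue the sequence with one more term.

Each term (from the third on) is the previous term followed by the one before it: term 3 = rr·l = rrl.
Continuing: rrlrrrrlrrlrrrrlrrrrl · rrlrrrrlrrlrr gives term 8.

rrlrrrrlrrlrrrrlrrrrlrrlrrrrlrrlrr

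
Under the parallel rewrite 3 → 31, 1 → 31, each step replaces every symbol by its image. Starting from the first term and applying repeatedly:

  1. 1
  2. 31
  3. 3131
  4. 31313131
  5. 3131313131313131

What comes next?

Applying the rule to each of the 16 symbols of 3131313131313131 gives the pieces 31 31 31 31 31 31 31 31 31 31 31 31 31 31 31 31, which concatenate to the answer.

31313131313131313131313131313131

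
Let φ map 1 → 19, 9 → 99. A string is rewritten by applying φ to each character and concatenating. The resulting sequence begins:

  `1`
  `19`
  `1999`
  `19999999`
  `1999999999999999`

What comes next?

Rewriting the 16 symbols of 1999999999999999 one by one yields 19 99 99 99 99 99 99 99 99 99 99 99 99 99 99 99; concatenated:

19999999999999999999999999999999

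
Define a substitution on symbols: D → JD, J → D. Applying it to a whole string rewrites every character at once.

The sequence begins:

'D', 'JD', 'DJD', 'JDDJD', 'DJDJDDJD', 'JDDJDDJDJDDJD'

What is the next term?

Applying the rule to each of the 13 symbols of JDDJDDJDJDDJD gives the pieces D JD JD D JD JD D JD D JD JD D JD, which concatenate to the answer.

DJDJDDJDJDDJDDJDJDDJD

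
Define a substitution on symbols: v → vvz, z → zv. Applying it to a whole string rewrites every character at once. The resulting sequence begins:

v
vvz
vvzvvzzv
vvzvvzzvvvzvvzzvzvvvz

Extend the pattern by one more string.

vvzvvzzvvvzvvzzvzvvvzvvzvvzzvvvzvvzzvzvvvzzvvvzvvzvvzzv

Applying the rule to each of the 21 symbols of vvzvvzzvvvzvvzzvzvvvz gives the pieces vvz vvz zv vvz vvz zv zv vvz vvz vvz zv vvz vvz zv zv vvz zv vvz vvz vvz zv, which concatenate to the answer.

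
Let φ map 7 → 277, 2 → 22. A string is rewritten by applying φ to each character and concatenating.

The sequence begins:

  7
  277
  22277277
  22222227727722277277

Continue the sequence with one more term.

Replace each of the 20 characters of 22222227727722277277 in place — 22 22 22 22 22 22 22 277 277 22 277 277 22 22 22 277 277 22 277 277 — and concatenate.

222222222222222772772227727722222227727722277277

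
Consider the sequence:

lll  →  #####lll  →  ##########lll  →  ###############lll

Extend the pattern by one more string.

####################lll

Every step adds ##### at the front: s(k+1) = #####·s(k).
So the next term is #####·###############lll.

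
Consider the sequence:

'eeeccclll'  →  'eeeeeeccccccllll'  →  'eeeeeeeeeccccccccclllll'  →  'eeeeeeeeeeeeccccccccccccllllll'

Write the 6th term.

eeeeeeeeeeeeeeeeeeccccccccccccccccccllllllll

The n-th term is 3n e's then 3n c's then n+2 l's (n = 1, 2, …).
Setting n = 6 gives 18, 18, 8 characters in each block.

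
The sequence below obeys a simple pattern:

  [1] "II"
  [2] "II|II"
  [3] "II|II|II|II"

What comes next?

s(k+1) = s(k)·|·s(k) — each term doubles the last with '|' between the halves.
One more doubling of II|II|II|II gives the answer.

II|II|II|II|II|II|II|II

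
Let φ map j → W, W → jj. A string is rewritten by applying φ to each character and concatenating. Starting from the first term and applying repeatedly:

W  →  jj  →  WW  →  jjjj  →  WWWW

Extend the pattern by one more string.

Rewriting each symbol of WWWW: W→jj, W→jj, W→jj, W→jj, which concatenates to jj jj jj jj.

jjjjjjjj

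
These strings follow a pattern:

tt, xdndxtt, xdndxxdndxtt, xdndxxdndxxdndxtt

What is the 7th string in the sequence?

xdndxxdndxxdndxxdndxxdndxxdndxtt

Each term is the previous one with xdndx prepended.
From xdndxxdndxxdndxtt, 3 further steps: xdndxxdndxxdndxtt → xdndxxdndxxdndxxdndxtt → xdndxxdndxxdndxxdndxxdndxtt → (answer).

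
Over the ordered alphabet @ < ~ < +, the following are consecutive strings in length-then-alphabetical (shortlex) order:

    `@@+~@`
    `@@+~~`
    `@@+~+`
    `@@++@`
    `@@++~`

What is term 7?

@~@@@

Continuing the enumeration 2 steps past @@++~: @@++~ → @@+++ → (answer).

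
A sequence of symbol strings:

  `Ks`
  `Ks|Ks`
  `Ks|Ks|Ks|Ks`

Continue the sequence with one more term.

Ks|Ks|Ks|Ks|Ks|Ks|Ks|Ks

Each string is two copies of the previous one joined by '|'.
One more doubling of Ks|Ks|Ks|Ks gives the answer.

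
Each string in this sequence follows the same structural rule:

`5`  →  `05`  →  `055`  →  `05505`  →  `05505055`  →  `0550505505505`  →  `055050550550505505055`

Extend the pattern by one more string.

0550505505505055050550550505505505

Each term (from the third on) is the previous term followed by the one before it: term 3 = 05·5 = 055.
So term 8 is 055050550550505505055·0550505505505.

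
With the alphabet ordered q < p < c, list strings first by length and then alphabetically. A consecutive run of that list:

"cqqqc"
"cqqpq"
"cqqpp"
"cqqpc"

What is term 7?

Continuing the enumeration 3 steps past cqqpc: cqqpc → cqqcq → cqqcp → (answer).

cqqcc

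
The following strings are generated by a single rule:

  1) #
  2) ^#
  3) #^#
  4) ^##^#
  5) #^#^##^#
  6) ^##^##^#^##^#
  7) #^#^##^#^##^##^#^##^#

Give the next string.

From term 3 onward, concatenate the second-to-last term with the last: #·^# = #^#, ^#·#^# = ^##^#, …
So term 8 is ^##^##^#^##^#·#^#^##^#^##^##^#^##^#.

^##^##^#^##^##^#^##^#^##^##^#^##^#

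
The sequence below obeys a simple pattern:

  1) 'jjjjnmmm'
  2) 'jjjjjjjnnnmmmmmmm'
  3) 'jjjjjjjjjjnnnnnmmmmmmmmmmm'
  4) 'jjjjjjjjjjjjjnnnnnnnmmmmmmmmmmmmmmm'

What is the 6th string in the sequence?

Reading off run lengths: j runs 4, 7, 10, 13; n runs 1, 3, 5, 7; m runs 3, 7, 11, 15 — each is linear in n (n = 1, 2, …).
At n = 6 the blocks have lengths 19, 11, 23.

jjjjjjjjjjjjjjjjjjjnnnnnnnnnnnmmmmmmmmmmmmmmmmmmmmmmm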